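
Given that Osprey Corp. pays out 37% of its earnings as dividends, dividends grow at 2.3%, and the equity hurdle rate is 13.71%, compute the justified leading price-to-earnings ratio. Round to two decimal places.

Justified leading P/E = b/(r−g) = 0.37/(0.1371−0.023) = 3.2428

3.24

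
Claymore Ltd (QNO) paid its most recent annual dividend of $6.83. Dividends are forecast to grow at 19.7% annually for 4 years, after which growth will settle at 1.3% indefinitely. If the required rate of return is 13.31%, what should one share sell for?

Two-stage DDM. Project D₁…D_4 at 0.197, terminal growth 0.013, discount at r = 0.1331.
D_1 = 8.1755
D_2 = 9.7861
D_3 = 11.7139
D_4 = 14.0216
Terminal value at t=4: TV = D_5/(r−g) = 14.2039/(0.1331−0.013) = 118.2670
P₀ = 8.1755/(1+0.1331)^1 + 9.7861/(1+0.1331)^2 + 11.7139/(1+0.1331)^3 + 14.0216/(1+0.1331)^4 + 118.2670/(1+0.1331)^4 = 103.1400

$103.14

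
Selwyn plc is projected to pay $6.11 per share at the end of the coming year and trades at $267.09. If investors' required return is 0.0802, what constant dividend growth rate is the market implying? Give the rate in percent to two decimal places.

5.73%

From P₀ = D₁/(r − g), the implied growth is g = r − D₁/P₀.
g = 0.0802 − 6.11/267.09 = 0.0802 − 0.02288 = 0.05732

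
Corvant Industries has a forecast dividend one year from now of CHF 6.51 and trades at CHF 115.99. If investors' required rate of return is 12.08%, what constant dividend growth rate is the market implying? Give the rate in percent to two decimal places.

From P₀ = D₁/(r − g), the implied growth is g = r − D₁/P₀.
g = 0.1208 − 6.51/115.99 = 0.1208 − 0.05613 = 0.06467

6.47%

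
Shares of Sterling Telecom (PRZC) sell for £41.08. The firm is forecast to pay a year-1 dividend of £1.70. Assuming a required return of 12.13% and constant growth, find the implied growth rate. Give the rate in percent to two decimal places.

From P₀ = D₁/(r − g), the implied growth is g = r − D₁/P₀.
g = 0.1213 − 1.70/41.08 = 0.1213 − 0.04138 = 0.07992

7.99%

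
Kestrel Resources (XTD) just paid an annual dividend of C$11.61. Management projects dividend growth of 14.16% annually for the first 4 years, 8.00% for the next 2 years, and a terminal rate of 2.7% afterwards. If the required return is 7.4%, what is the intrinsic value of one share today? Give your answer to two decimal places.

C$411.59

Three-stage DDM. Project D₁…D_6; terminal Gordon value at t=6 with g = 0.027; discount at r = 0.074.
D_1 = 13.2540
D_2 = 15.1307
D_3 = 17.2733
D_4 = 19.7191
D_5 = 21.2967
D_6 = 23.0004
TV_6 = 23.6214/(0.074−0.027) = 502.5834
P₀ = Σ Dₜ/(1+r)ᵗ + TV_6/(1+r)^6 = 411.5909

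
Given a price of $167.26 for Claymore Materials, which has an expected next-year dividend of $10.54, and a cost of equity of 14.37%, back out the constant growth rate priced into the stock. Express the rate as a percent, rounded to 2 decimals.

8.07%

From P₀ = D₁/(r − g), the implied growth is g = r − D₁/P₀.
g = 0.1437 − 10.54/167.26 = 0.1437 − 0.06302 = 0.08068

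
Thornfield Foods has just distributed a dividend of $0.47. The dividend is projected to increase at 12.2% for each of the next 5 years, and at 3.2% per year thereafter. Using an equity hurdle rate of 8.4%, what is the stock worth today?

Two-stage DDM. Project D₁…D_5 at 0.122, terminal growth 0.032, discount at r = 0.084.
D_1 = 0.5273
D_2 = 0.5917
D_3 = 0.6639
D_4 = 0.7449
D_5 = 0.8357
Terminal value at t=5: TV = D_6/(r−g) = 0.8625/(0.084−0.032) = 16.5859
P₀ = 0.5273/(1+0.084)^1 + 0.5917/(1+0.084)^2 + 0.6639/(1+0.084)^3 + 0.7449/(1+0.084)^4 + 0.8357/(1+0.084)^5 + 16.5859/(1+0.084)^5 = 13.6903

$13.69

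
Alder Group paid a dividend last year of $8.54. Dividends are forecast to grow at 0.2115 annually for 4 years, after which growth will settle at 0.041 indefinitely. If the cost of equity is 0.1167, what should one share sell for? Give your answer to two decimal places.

$204.74

Two-stage DDM. Project D₁…D_4 at 0.2115, terminal growth 0.041, discount at r = 0.1167.
D_1 = 10.3462
D_2 = 12.5344
D_3 = 15.1855
D_4 = 18.3972
Terminal value at t=4: TV = D_5/(r−g) = 19.1515/(0.1167−0.041) = 252.9918
P₀ = 10.3462/(1+0.1167)^1 + 12.5344/(1+0.1167)^2 + 15.1855/(1+0.1167)^3 + 18.3972/(1+0.1167)^4 + 252.9918/(1+0.1167)^4 = 204.7417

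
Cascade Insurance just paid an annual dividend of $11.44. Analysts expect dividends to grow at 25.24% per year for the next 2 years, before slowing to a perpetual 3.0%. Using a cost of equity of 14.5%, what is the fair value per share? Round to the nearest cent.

Two-stage DDM. Project D₁…D_2 at 0.2524, terminal growth 0.03, discount at r = 0.145.
D_1 = 14.3275
D_2 = 17.9437
Terminal value at t=2: TV = D_3/(r−g) = 18.4820/(0.145−0.03) = 160.7132
P₀ = 14.3275/(1+0.145)^1 + 17.9437/(1+0.145)^2 + 160.7132/(1+0.145)^2 = 148.7857

$148.79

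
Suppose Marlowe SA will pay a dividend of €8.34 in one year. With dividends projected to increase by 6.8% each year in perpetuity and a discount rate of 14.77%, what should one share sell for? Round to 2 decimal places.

Gordon growth model: P₀ = D₁/(r − g), with D₁ = 8.34 given directly.
P₀ = 8.3400 / (0.1477 − 0.068) = 8.3400 / 0.0797 = 104.6424

€104.64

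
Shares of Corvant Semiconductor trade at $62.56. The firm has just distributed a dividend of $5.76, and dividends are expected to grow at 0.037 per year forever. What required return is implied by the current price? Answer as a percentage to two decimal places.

Rearranging the constant-growth DDM: r = D₁/P₀ + g.
D₁ = 5.76 × (1 + 0.037) = 5.9731.
r = 5.9731 / 62.56 + 0.037 = 0.09548 + 0.037 = 0.13248

13.25%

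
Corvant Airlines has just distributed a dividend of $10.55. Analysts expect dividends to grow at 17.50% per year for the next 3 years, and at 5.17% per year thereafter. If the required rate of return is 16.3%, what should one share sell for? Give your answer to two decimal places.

$135.11

Two-stage DDM. Project D₁…D_3 at 0.175, terminal growth 0.0517, discount at r = 0.163.
D_1 = 12.3963
D_2 = 14.5656
D_3 = 17.1146
Terminal value at t=3: TV = D_4/(r−g) = 17.9994/(0.163−0.0517) = 161.7196
P₀ = 12.3963/(1+0.163)^1 + 14.5656/(1+0.163)^2 + 17.1146/(1+0.163)^3 + 161.7196/(1+0.163)^3 = 135.1149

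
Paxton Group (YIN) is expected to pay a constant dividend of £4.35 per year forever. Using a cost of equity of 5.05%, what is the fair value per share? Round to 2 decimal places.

£86.14

Zero-growth DDM (perpetuity): P₀ = D/r = 4.35 / 0.0505 = 86.1386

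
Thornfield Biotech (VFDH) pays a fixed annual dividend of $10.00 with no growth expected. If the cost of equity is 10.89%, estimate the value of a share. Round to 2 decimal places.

Zero-growth DDM (perpetuity): P₀ = D/r = 10.00 / 0.1089 = 91.8274

$91.83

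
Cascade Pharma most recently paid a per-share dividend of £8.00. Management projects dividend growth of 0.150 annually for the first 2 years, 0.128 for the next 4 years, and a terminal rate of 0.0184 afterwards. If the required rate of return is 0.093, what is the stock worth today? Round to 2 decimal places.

Three-stage DDM. Project D₁…D_6; terminal Gordon value at t=6 with g = 0.0184; discount at r = 0.093.
D_1 = 9.2000
D_2 = 10.5800
D_3 = 11.9342
D_4 = 13.4618
D_5 = 15.1849
D_6 = 17.1286
TV_6 = 17.4438/(0.093−0.0184) = 233.8308
P₀ = Σ Dₜ/(1+r)ᵗ + TV_6/(1+r)^6 = 192.7714

£192.77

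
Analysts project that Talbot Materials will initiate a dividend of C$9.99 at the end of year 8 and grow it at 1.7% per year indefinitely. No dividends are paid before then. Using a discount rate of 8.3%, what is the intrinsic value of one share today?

C$86.62

Deferred-dividend DDM. At t=7 the remaining stream is a growing perpetuity with first payment D_8 = 9.99.
V_7 = D_8/(r−g) = 9.99/(0.083−0.017) = 151.3636
P₀ = V_7/(1+r)^7 = 151.3636/(1+0.083)^7 = 86.6208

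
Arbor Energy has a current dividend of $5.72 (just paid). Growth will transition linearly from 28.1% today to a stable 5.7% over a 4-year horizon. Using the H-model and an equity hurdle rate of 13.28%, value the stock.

$113.57

H-model: P₀ = D₀[(1+g_L) + H(g_S−g_L)]/(r−g_L), with H = 4/2 = 2.
P₀ = 5.72 × [(1+0.057) + 2×(0.281−0.057)] / (0.1328−0.057)
   = 5.72 × 1.5050 / 0.0758 = 113.5699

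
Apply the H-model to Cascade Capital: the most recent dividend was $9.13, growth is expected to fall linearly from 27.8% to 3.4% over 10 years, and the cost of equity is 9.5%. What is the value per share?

H-model: P₀ = D₀[(1+g_L) + H(g_S−g_L)]/(r−g_L), with H = 10/2 = 5.
P₀ = 9.13 × [(1+0.034) + 5×(0.278−0.034)] / (0.095−0.034)
   = 9.13 × 2.2540 / 0.061 = 337.3610

$337.36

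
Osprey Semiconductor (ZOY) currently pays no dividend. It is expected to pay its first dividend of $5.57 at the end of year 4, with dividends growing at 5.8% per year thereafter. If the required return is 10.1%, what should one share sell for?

$97.06

Deferred-dividend DDM. At t=3 the remaining stream is a growing perpetuity with first payment D_4 = 5.57.
V_3 = D_4/(r−g) = 5.57/(0.101−0.058) = 129.5349
P₀ = V_3/(1+r)^3 = 129.5349/(1+0.101)^3 = 97.0565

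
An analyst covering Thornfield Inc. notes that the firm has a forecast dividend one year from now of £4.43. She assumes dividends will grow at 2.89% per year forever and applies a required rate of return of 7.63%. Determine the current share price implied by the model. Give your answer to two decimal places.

Gordon growth model: P₀ = D₁/(r − g), with D₁ = 4.43 given directly.
P₀ = 4.4300 / (0.0763 − 0.0289) = 4.4300 / 0.0474 = 93.4599

£93.46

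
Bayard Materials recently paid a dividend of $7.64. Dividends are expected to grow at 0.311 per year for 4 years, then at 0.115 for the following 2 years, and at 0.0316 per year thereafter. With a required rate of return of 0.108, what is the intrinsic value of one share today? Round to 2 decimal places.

Three-stage DDM. Project D₁…D_6; terminal Gordon value at t=6 with g = 0.0316; discount at r = 0.108.
D_1 = 10.0160
D_2 = 13.1310
D_3 = 17.2148
D_4 = 22.5686
D_5 = 25.1640
D_6 = 28.0578
TV_6 = 28.9444/(0.108−0.0316) = 378.8540
P₀ = Σ Dₜ/(1+r)ᵗ + TV_6/(1+r)^6 = 282.3528

$282.35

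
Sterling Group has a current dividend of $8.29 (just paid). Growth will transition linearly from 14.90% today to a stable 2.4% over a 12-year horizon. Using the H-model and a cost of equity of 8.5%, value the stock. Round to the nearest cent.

$241.09

H-model: P₀ = D₀[(1+g_L) + H(g_S−g_L)]/(r−g_L), with H = 12/2 = 6.
P₀ = 8.29 × [(1+0.024) + 6×(0.149−0.024)] / (0.085−0.024)
   = 8.29 × 1.7740 / 0.061 = 241.0895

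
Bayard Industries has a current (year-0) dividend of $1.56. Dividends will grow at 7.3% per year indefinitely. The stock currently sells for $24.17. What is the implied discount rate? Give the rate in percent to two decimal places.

Rearranging the constant-growth DDM: r = D₁/P₀ + g.
D₁ = 1.56 × (1 + 0.073) = 1.6739.
r = 1.6739 / 24.17 + 0.073 = 0.06925 + 0.073 = 0.14225

14.23%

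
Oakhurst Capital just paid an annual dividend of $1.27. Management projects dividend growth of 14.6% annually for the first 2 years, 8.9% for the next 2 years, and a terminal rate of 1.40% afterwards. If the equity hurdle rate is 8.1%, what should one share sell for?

$27.58

Three-stage DDM. Project D₁…D_4; terminal Gordon value at t=4 with g = 0.014; discount at r = 0.081.
D_1 = 1.4554
D_2 = 1.6679
D_3 = 1.8164
D_4 = 1.9780
TV_4 = 2.0057/(0.081−0.014) = 29.9359
P₀ = Σ Dₜ/(1+r)ᵗ + TV_4/(1+r)^4 = 27.5825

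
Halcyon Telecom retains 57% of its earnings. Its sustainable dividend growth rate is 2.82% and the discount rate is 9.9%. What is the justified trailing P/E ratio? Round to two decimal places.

Payout ratio b = 1 − 0.57 = 0.43.
Justified trailing P/E = b(1+g)/(r−g) = 0.43×(1+0.0282)/(0.099−0.0282) = 6.2447

6.24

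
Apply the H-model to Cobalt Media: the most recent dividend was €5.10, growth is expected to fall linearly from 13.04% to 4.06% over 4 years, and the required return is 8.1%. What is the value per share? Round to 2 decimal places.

€154.04

H-model: P₀ = D₀[(1+g_L) + H(g_S−g_L)]/(r−g_L), with H = 4/2 = 2.
P₀ = 5.10 × [(1+0.0406) + 2×(0.1304−0.0406)] / (0.081−0.0406)
   = 5.10 × 1.2202 / 0.0404 = 154.0351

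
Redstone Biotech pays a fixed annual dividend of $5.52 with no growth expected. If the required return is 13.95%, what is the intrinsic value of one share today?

Zero-growth DDM (perpetuity): P₀ = D/r = 5.52 / 0.1395 = 39.5699

$39.57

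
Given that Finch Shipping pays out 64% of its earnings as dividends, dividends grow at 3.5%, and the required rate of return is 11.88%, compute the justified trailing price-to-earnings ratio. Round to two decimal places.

7.90

Justified trailing P/E = b(1+g)/(r−g) = 0.64×(1+0.035)/(0.1188−0.035) = 7.9045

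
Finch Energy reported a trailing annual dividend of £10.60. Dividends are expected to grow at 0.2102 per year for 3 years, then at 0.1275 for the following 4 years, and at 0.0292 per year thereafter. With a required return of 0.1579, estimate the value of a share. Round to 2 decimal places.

Three-stage DDM. Project D₁…D_7; terminal Gordon value at t=7 with g = 0.0292; discount at r = 0.1579.
D_1 = 12.8281
D_2 = 15.5246
D_3 = 18.7879
D_4 = 21.1833
D_5 = 23.8842
D_6 = 26.9294
D_7 = 30.3629
TV_7 = 31.2495/(0.1579−0.0292) = 242.8090
P₀ = Σ Dₜ/(1+r)ᵗ + TV_7/(1+r)^7 = 167.0836

£167.08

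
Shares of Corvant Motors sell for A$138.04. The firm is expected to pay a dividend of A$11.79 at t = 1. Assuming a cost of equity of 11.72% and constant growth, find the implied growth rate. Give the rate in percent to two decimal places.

From P₀ = D₁/(r − g), the implied growth is g = r − D₁/P₀.
g = 0.1172 − 11.79/138.04 = 0.1172 − 0.08541 = 0.03179

3.18%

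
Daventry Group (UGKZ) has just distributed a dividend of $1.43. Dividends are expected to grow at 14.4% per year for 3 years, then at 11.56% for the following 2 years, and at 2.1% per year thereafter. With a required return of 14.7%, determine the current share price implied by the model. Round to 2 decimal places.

$17.87

Three-stage DDM. Project D₁…D_5; terminal Gordon value at t=5 with g = 0.021; discount at r = 0.147.
D_1 = 1.6359
D_2 = 1.8715
D_3 = 2.1410
D_4 = 2.3885
D_5 = 2.6646
TV_5 = 2.7206/(0.147−0.021) = 21.5917
P₀ = Σ Dₜ/(1+r)ᵗ + TV_5/(1+r)^5 = 17.8658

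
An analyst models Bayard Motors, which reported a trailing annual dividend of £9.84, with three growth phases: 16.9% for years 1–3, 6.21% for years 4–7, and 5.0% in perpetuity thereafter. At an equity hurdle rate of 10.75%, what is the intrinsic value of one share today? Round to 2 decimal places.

£253.39

Three-stage DDM. Project D₁…D_7; terminal Gordon value at t=7 with g = 0.05; discount at r = 0.1075.
D_1 = 11.5030
D_2 = 13.4470
D_3 = 15.7195
D_4 = 16.6957
D_5 = 17.7325
D_6 = 18.8337
D_7 = 20.0032
TV_7 = 21.0034/(0.1075−0.05) = 365.2765
P₀ = Σ Dₜ/(1+r)ᵗ + TV_7/(1+r)^7 = 253.3937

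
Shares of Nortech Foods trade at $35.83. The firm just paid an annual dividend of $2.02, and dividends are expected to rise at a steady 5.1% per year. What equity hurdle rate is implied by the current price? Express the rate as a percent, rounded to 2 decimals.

Rearranging the constant-growth DDM: r = D₁/P₀ + g.
D₁ = 2.02 × (1 + 0.051) = 2.1230.
r = 2.1230 / 35.83 + 0.051 = 0.05925 + 0.051 = 0.11025

11.03%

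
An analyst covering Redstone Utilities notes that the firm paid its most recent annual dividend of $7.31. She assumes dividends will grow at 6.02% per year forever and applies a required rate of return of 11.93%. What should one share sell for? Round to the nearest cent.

Gordon growth model: P₀ = D₁/(r − g). D₁ = 7.31 × (1 + 0.0602) = 7.7501.
P₀ = 7.7501 / (0.1193 − 0.0602) = 7.7501 / 0.0591 = 131.1347

$131.13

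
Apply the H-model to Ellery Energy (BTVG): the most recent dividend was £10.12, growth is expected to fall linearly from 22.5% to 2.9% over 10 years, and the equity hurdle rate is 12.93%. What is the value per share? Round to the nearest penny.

£202.70

H-model: P₀ = D₀[(1+g_L) + H(g_S−g_L)]/(r−g_L), with H = 10/2 = 5.
P₀ = 10.12 × [(1+0.029) + 5×(0.225−0.029)] / (0.1293−0.029)
   = 10.12 × 2.0090 / 0.1003 = 202.7027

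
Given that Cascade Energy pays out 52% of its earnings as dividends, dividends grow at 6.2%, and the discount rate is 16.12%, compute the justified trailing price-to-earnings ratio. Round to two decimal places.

Justified trailing P/E = b(1+g)/(r−g) = 0.52×(1+0.062)/(0.1612−0.062) = 5.5669

5.57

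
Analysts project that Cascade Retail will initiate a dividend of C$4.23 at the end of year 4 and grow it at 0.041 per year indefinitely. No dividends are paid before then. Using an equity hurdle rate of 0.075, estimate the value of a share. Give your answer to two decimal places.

Deferred-dividend DDM. At t=3 the remaining stream is a growing perpetuity with first payment D_4 = 4.23.
V_3 = D_4/(r−g) = 4.23/(0.075−0.041) = 124.4118
P₀ = V_3/(1+r)^3 = 124.4118/(1+0.075)^3 = 100.1466

C$100.15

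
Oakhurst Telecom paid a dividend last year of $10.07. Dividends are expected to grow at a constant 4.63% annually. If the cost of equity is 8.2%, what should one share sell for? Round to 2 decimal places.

Gordon growth model: P₀ = D₁/(r − g). D₁ = 10.07 × (1 + 0.0463) = 10.5362.
P₀ = 10.5362 / (0.082 − 0.0463) = 10.5362 / 0.0357 = 295.1328

$295.13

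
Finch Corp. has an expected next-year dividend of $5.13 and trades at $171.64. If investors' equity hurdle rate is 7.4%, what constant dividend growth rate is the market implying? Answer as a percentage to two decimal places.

4.41%

From P₀ = D₁/(r − g), the implied growth is g = r − D₁/P₀.
g = 0.074 − 5.13/171.64 = 0.074 − 0.02989 = 0.04411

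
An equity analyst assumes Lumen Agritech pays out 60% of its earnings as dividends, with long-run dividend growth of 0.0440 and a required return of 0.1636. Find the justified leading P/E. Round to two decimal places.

5.02

Justified leading P/E = b/(r−g) = 0.60/(0.1636−0.044) = 5.0167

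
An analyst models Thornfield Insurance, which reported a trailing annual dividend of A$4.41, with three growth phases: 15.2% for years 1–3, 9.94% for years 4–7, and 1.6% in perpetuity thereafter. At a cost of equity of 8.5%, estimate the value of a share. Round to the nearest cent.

A$118.69

Three-stage DDM. Project D₁…D_7; terminal Gordon value at t=7 with g = 0.016; discount at r = 0.085.
D_1 = 5.0803
D_2 = 5.8525
D_3 = 6.7421
D_4 = 7.4123
D_5 = 8.1491
D_6 = 8.9591
D_7 = 9.8496
TV_7 = 10.0072/(0.085−0.016) = 145.0319
P₀ = Σ Dₜ/(1+r)ᵗ + TV_7/(1+r)^7 = 118.6883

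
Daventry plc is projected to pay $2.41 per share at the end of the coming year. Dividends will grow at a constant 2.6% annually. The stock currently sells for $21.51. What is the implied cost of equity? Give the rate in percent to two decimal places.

13.80%

Rearranging the constant-growth DDM: r = D₁/P₀ + g.
r = 2.4100 / 21.51 + 0.026 = 0.11204 + 0.026 = 0.13804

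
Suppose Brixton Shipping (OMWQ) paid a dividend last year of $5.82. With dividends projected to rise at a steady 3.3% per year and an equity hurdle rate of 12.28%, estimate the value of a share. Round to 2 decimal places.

$66.95

Gordon growth model: P₀ = D₁/(r − g). D₁ = 5.82 × (1 + 0.033) = 6.0121.
P₀ = 6.0121 / (0.1228 − 0.033) = 6.0121 / 0.0898 = 66.9494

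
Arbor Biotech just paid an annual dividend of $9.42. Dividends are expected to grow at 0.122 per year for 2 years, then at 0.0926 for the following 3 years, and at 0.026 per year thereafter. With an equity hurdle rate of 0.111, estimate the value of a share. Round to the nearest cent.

Three-stage DDM. Project D₁…D_5; terminal Gordon value at t=5 with g = 0.026; discount at r = 0.111.
D_1 = 10.5692
D_2 = 11.8587
D_3 = 12.9568
D_4 = 14.1566
D_5 = 15.4675
TV_5 = 15.8697/(0.111−0.026) = 186.7019
P₀ = Σ Dₜ/(1+r)ᵗ + TV_5/(1+r)^5 = 157.2996

$157.30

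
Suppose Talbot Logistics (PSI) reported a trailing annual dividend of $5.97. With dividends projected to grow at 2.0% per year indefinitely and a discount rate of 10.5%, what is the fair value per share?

Gordon growth model: P₀ = D₁/(r − g). D₁ = 5.97 × (1 + 0.02) = 6.0894.
P₀ = 6.0894 / (0.105 − 0.02) = 6.0894 / 0.085 = 71.6400

$71.64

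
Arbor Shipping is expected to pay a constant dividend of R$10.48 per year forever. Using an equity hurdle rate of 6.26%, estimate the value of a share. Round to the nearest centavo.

R$167.41

Zero-growth DDM (perpetuity): P₀ = D/r = 10.48 / 0.0626 = 167.4121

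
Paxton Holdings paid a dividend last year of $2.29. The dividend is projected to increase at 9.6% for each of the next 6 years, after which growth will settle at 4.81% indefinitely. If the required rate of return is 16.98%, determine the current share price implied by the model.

Two-stage DDM. Project D₁…D_6 at 0.096, terminal growth 0.0481, discount at r = 0.1698.
D_1 = 2.5098
D_2 = 2.7508
D_3 = 3.0149
D_4 = 3.3043
D_5 = 3.6215
D_6 = 3.9692
Terminal value at t=6: TV = D_7/(r−g) = 4.1601/(0.1698−0.0481) = 34.1831
P₀ = 2.5098/(1+0.1698)^1 + 2.7508/(1+0.1698)^2 + 3.0149/(1+0.1698)^3 + 3.3043/(1+0.1698)^4 + 3.6215/(1+0.1698)^5 + 3.9692/(1+0.1698)^6 + 34.1831/(1+0.1698)^6 = 24.3453

$24.35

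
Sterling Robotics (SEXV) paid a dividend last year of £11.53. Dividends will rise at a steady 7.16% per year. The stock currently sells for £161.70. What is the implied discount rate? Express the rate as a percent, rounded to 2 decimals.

Rearranging the constant-growth DDM: r = D₁/P₀ + g.
D₁ = 11.53 × (1 + 0.0716) = 12.3555.
r = 12.3555 / 161.70 + 0.0716 = 0.07641 + 0.0716 = 0.14801

14.80%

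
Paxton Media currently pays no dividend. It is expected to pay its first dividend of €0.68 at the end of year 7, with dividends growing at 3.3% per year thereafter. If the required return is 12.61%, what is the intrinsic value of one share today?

€3.58

Deferred-dividend DDM. At t=6 the remaining stream is a growing perpetuity with first payment D_7 = 0.68.
V_6 = D_7/(r−g) = 0.68/(0.1261−0.033) = 7.3040
P₀ = V_6/(1+r)^6 = 7.3040/(1+0.1261)^6 = 3.5818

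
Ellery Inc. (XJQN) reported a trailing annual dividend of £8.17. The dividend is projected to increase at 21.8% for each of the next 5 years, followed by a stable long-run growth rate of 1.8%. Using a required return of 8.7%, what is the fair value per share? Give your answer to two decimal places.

Two-stage DDM. Project D₁…D_5 at 0.218, terminal growth 0.018, discount at r = 0.087.
D_1 = 9.9511
D_2 = 12.1204
D_3 = 14.7626
D_4 = 17.9809
D_5 = 21.9007
Terminal value at t=5: TV = D_6/(r−g) = 22.2949/(0.087−0.018) = 323.1150
P₀ = 9.9511/(1+0.087)^1 + 12.1204/(1+0.087)^2 + 14.7626/(1+0.087)^3 + 17.9809/(1+0.087)^4 + 21.9007/(1+0.087)^5 + 323.1150/(1+0.087)^5 = 271.1340

£271.13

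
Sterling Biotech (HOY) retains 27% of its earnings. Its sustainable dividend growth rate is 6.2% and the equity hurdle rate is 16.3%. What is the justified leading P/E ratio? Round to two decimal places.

7.23

Payout ratio b = 1 − 0.27 = 0.73.
Justified leading P/E = b/(r−g) = 0.73/(0.163−0.062) = 7.2277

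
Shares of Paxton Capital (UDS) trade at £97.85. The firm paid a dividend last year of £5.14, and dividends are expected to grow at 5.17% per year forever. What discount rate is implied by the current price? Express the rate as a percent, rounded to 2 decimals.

Rearranging the constant-growth DDM: r = D₁/P₀ + g.
D₁ = 5.14 × (1 + 0.0517) = 5.4057.
r = 5.4057 / 97.85 + 0.0517 = 0.05525 + 0.0517 = 0.10695

10.69%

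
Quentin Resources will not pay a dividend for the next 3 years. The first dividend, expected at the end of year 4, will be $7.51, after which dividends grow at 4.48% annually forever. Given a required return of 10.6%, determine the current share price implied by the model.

Deferred-dividend DDM. At t=3 the remaining stream is a growing perpetuity with first payment D_4 = 7.51.
V_3 = D_4/(r−g) = 7.51/(0.106−0.0448) = 122.7124
P₀ = V_3/(1+r)^3 = 122.7124/(1+0.106)^3 = 90.7033

$90.70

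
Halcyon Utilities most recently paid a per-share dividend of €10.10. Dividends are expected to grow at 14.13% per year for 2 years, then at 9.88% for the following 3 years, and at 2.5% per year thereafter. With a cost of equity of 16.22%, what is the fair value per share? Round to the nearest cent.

Three-stage DDM. Project D₁…D_5; terminal Gordon value at t=5 with g = 0.025; discount at r = 0.1622.
D_1 = 11.5271
D_2 = 13.1559
D_3 = 14.4557
D_4 = 15.8839
D_5 = 17.4533
TV_5 = 17.8896/(0.1622−0.025) = 130.3907
P₀ = Σ Dₜ/(1+r)ᵗ + TV_5/(1+r)^5 = 107.3001

€107.30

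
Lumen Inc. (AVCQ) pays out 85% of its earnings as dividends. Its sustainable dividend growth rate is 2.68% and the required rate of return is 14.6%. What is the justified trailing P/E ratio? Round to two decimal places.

Justified trailing P/E = b(1+g)/(r−g) = 0.85×(1+0.0268)/(0.146−0.0268) = 7.3220

7.32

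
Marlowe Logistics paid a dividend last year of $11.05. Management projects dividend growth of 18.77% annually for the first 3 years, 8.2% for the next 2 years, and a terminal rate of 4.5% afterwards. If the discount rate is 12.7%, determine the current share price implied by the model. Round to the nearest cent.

$213.11

Three-stage DDM. Project D₁…D_5; terminal Gordon value at t=5 with g = 0.045; discount at r = 0.127.
D_1 = 13.1241
D_2 = 15.5875
D_3 = 18.5132
D_4 = 20.0313
D_5 = 21.6739
TV_5 = 22.6492/(0.127−0.045) = 276.2101
P₀ = Σ Dₜ/(1+r)ᵗ + TV_5/(1+r)^5 = 213.1106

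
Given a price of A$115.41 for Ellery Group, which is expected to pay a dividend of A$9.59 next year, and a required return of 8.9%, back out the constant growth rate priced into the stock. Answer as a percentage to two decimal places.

0.59%

From P₀ = D₁/(r − g), the implied growth is g = r − D₁/P₀.
g = 0.089 − 9.59/115.41 = 0.089 − 0.08310 = 0.00590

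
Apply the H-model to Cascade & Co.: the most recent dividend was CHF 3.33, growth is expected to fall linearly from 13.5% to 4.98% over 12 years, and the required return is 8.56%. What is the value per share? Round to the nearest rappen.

H-model: P₀ = D₀[(1+g_L) + H(g_S−g_L)]/(r−g_L), with H = 12/2 = 6.
P₀ = 3.33 × [(1+0.0498) + 6×(0.135−0.0498)] / (0.0856−0.0498)
   = 3.33 × 1.5610 / 0.0358 = 145.1992

CHF 145.20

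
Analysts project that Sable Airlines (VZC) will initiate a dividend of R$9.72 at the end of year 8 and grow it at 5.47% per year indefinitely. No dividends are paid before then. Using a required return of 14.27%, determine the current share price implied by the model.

Deferred-dividend DDM. At t=7 the remaining stream is a growing perpetuity with first payment D_8 = 9.72.
V_7 = D_8/(r−g) = 9.72/(0.1427−0.0547) = 110.4545
P₀ = V_7/(1+r)^7 = 110.4545/(1+0.1427)^7 = 43.4168

R$43.42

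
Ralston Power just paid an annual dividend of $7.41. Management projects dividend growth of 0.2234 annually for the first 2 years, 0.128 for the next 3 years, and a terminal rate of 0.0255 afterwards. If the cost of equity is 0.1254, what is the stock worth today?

$133.72

Three-stage DDM. Project D₁…D_5; terminal Gordon value at t=5 with g = 0.0255; discount at r = 0.1254.
D_1 = 9.0654
D_2 = 11.0906
D_3 = 12.5102
D_4 = 14.1115
D_5 = 15.9178
TV_5 = 16.3237/(0.1254−0.0255) = 163.4002
P₀ = Σ Dₜ/(1+r)ᵗ + TV_5/(1+r)^5 = 133.7182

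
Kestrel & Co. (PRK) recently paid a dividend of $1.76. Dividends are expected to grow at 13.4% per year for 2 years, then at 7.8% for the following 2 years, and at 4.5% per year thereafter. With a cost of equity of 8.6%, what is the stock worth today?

$55.75

Three-stage DDM. Project D₁…D_4; terminal Gordon value at t=4 with g = 0.045; discount at r = 0.086.
D_1 = 1.9958
D_2 = 2.2633
D_3 = 2.4398
D_4 = 2.6301
TV_4 = 2.7485/(0.086−0.045) = 67.0361
P₀ = Σ Dₜ/(1+r)ᵗ + TV_4/(1+r)^4 = 55.7461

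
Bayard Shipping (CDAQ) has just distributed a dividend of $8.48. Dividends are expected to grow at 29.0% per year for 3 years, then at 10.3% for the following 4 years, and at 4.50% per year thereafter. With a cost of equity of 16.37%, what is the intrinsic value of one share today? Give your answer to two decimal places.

Three-stage DDM. Project D₁…D_7; terminal Gordon value at t=7 with g = 0.045; discount at r = 0.1637.
D_1 = 10.9392
D_2 = 14.1116
D_3 = 18.2039
D_4 = 20.0789
D_5 = 22.1471
D_6 = 24.4282
D_7 = 26.9443
TV_7 = 28.1568/(0.1637−0.045) = 237.2098
P₀ = Σ Dₜ/(1+r)ᵗ + TV_7/(1+r)^7 = 153.9412

$153.94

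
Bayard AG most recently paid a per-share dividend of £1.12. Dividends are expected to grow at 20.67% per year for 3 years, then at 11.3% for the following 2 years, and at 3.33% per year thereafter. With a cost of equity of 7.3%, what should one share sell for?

Three-stage DDM. Project D₁…D_5; terminal Gordon value at t=5 with g = 0.0333; discount at r = 0.073.
D_1 = 1.3515
D_2 = 1.6309
D_3 = 1.9680
D_4 = 2.1903
D_5 = 2.4378
TV_5 = 2.5190/(0.073−0.0333) = 63.4515
P₀ = Σ Dₜ/(1+r)ᵗ + TV_5/(1+r)^5 = 52.2466

£52.25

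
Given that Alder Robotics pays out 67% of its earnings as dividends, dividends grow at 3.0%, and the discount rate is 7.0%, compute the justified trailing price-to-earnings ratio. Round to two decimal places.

17.25

Justified trailing P/E = b(1+g)/(r−g) = 0.67×(1+0.03)/(0.07−0.03) = 17.2525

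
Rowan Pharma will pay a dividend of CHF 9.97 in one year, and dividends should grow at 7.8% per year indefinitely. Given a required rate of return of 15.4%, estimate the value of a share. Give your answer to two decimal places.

Gordon growth model: P₀ = D₁/(r − g), with D₁ = 9.97 given directly.
P₀ = 9.9700 / (0.154 − 0.078) = 9.9700 / 0.076 = 131.1842

CHF 131.18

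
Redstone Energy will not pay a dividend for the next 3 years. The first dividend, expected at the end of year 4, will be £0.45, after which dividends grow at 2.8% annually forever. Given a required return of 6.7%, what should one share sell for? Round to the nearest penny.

Deferred-dividend DDM. At t=3 the remaining stream is a growing perpetuity with first payment D_4 = 0.45.
V_3 = D_4/(r−g) = 0.45/(0.067−0.028) = 11.5385
P₀ = V_3/(1+r)^3 = 11.5385/(1+0.067)^3 = 9.4985

£9.50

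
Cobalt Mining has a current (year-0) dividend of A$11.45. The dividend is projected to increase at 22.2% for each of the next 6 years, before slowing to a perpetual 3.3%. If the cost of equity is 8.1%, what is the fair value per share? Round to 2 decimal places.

Two-stage DDM. Project D₁…D_6 at 0.222, terminal growth 0.033, discount at r = 0.081.
D_1 = 13.9919
D_2 = 17.0981
D_3 = 20.8939
D_4 = 25.5323
D_5 = 31.2005
D_6 = 38.1270
Terminal value at t=6: TV = D_7/(r−g) = 39.3852/(0.081−0.033) = 820.5250
P₀ = 13.9919/(1+0.081)^1 + 17.0981/(1+0.081)^2 + 20.8939/(1+0.081)^3 + 25.5323/(1+0.081)^4 + 31.2005/(1+0.081)^5 + 38.1270/(1+0.081)^6 + 820.5250/(1+0.081)^6 = 622.0497

A$622.05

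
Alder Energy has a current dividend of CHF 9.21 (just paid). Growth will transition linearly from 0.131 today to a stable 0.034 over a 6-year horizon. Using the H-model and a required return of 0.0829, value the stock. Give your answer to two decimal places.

H-model: P₀ = D₀[(1+g_L) + H(g_S−g_L)]/(r−g_L), with H = 6/2 = 3.
P₀ = 9.21 × [(1+0.034) + 3×(0.131−0.034)] / (0.0829−0.034)
   = 9.21 × 1.3250 / 0.0489 = 249.5552

CHF 249.56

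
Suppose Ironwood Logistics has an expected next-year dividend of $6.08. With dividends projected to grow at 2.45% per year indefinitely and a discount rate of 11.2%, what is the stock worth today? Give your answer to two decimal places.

Gordon growth model: P₀ = D₁/(r − g), with D₁ = 6.08 given directly.
P₀ = 6.0800 / (0.112 − 0.0245) = 6.0800 / 0.0875 = 69.4857

$69.49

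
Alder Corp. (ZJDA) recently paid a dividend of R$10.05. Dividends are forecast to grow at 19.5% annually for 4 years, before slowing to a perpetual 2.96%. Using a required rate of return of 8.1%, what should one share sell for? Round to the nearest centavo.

R$352.61

Two-stage DDM. Project D₁…D_4 at 0.195, terminal growth 0.0296, discount at r = 0.081.
D_1 = 12.0098
D_2 = 14.3517
D_3 = 17.1502
D_4 = 20.4945
Terminal value at t=4: TV = D_5/(r−g) = 21.1012/(0.081−0.0296) = 410.5283
P₀ = 12.0098/(1+0.081)^1 + 14.3517/(1+0.081)^2 + 17.1502/(1+0.081)^3 + 20.4945/(1+0.081)^4 + 410.5283/(1+0.081)^4 = 352.6119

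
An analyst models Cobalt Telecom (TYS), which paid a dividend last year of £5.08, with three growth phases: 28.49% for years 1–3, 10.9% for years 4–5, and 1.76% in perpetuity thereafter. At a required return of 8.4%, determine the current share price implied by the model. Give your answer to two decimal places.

Three-stage DDM. Project D₁…D_5; terminal Gordon value at t=5 with g = 0.0176; discount at r = 0.084.
D_1 = 6.5273
D_2 = 8.3869
D_3 = 10.7764
D_4 = 11.9510
D_5 = 13.2536
TV_5 = 13.4869/(0.084−0.0176) = 203.1158
P₀ = Σ Dₜ/(1+r)ᵗ + TV_5/(1+r)^5 = 174.8351

£174.84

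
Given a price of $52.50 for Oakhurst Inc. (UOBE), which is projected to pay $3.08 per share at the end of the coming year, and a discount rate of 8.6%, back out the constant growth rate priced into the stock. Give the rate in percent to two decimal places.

From P₀ = D₁/(r − g), the implied growth is g = r − D₁/P₀.
g = 0.086 − 3.08/52.50 = 0.086 − 0.05867 = 0.02733

2.73%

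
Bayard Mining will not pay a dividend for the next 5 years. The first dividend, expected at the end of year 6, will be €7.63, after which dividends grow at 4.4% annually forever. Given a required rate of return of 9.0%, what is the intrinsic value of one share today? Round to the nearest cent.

€107.80

Deferred-dividend DDM. At t=5 the remaining stream is a growing perpetuity with first payment D_6 = 7.63.
V_5 = D_6/(r−g) = 7.63/(0.09−0.044) = 165.8696
P₀ = V_5/(1+r)^5 = 165.8696/(1+0.09)^5 = 107.8038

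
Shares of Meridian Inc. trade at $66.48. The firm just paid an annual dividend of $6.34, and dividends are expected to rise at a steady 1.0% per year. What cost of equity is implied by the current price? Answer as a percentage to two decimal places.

Rearranging the constant-growth DDM: r = D₁/P₀ + g.
D₁ = 6.34 × (1 + 0.01) = 6.4034.
r = 6.4034 / 66.48 + 0.01 = 0.09632 + 0.01 = 0.10632

10.63%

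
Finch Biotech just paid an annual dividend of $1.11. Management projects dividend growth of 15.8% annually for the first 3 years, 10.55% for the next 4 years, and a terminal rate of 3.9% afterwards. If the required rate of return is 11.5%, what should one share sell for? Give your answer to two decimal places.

Three-stage DDM. Project D₁…D_7; terminal Gordon value at t=7 with g = 0.039; discount at r = 0.115.
D_1 = 1.2854
D_2 = 1.4885
D_3 = 1.7236
D_4 = 1.9055
D_5 = 2.1065
D_6 = 2.3288
D_7 = 2.5744
TV_7 = 2.6748/(0.115−0.039) = 35.1954
P₀ = Σ Dₜ/(1+r)ᵗ + TV_7/(1+r)^7 = 24.8893

$24.89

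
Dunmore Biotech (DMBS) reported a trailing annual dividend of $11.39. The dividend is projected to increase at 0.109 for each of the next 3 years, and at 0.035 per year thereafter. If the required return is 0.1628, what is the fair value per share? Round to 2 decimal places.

$111.13

Two-stage DDM. Project D₁…D_3 at 0.109, terminal growth 0.035, discount at r = 0.1628.
D_1 = 12.6315
D_2 = 14.0083
D_3 = 15.5353
Terminal value at t=3: TV = D_4/(r−g) = 16.0790/(0.1628−0.035) = 125.8137
P₀ = 12.6315/(1+0.1628)^1 + 14.0083/(1+0.1628)^2 + 15.5353/(1+0.1628)^3 + 125.8137/(1+0.1628)^3 = 111.1271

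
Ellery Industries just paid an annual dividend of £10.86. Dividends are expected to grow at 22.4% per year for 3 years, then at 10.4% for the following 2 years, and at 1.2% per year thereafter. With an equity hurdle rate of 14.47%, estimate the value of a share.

Three-stage DDM. Project D₁…D_5; terminal Gordon value at t=5 with g = 0.012; discount at r = 0.1447.
D_1 = 13.2926
D_2 = 16.2702
D_3 = 19.9147
D_4 = 21.9858
D_5 = 24.2724
TV_5 = 24.5636/(0.1447−0.012) = 185.1066
P₀ = Σ Dₜ/(1+r)ᵗ + TV_5/(1+r)^5 = 156.6417

£156.64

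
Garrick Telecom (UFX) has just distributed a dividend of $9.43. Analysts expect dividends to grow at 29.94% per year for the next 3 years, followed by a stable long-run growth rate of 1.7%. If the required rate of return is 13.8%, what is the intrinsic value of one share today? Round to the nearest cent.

Two-stage DDM. Project D₁…D_3 at 0.2994, terminal growth 0.017, discount at r = 0.138.
D_1 = 12.2533
D_2 = 15.9220
D_3 = 20.6890
Terminal value at t=3: TV = D_4/(r−g) = 21.0408/(0.138−0.017) = 173.8905
P₀ = 12.2533/(1+0.138)^1 + 15.9220/(1+0.138)^2 + 20.6890/(1+0.138)^3 + 173.8905/(1+0.138)^3 = 155.0913

$155.09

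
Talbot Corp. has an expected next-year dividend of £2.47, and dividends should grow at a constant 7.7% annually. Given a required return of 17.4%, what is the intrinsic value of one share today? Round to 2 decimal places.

£25.46

Gordon growth model: P₀ = D₁/(r − g), with D₁ = 2.47 given directly.
P₀ = 2.4700 / (0.174 − 0.077) = 2.4700 / 0.097 = 25.4639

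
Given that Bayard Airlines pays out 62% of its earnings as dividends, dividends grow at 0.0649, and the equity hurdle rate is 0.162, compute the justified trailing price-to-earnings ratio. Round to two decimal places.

6.80

Justified trailing P/E = b(1+g)/(r−g) = 0.62×(1+0.0649)/(0.162−0.0649) = 6.7996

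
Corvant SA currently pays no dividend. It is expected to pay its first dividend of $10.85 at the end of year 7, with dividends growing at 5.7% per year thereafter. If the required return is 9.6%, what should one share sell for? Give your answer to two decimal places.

Deferred-dividend DDM. At t=6 the remaining stream is a growing perpetuity with first payment D_7 = 10.85.
V_6 = D_7/(r−g) = 10.85/(0.096−0.057) = 278.2051
P₀ = V_6/(1+r)^6 = 278.2051/(1+0.096)^6 = 160.5099

$160.51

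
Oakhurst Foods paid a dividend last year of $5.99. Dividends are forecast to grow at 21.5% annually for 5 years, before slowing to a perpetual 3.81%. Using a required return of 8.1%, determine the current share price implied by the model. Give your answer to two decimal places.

$303.10

Two-stage DDM. Project D₁…D_5 at 0.215, terminal growth 0.0381, discount at r = 0.081.
D_1 = 7.2779
D_2 = 8.8426
D_3 = 10.7437
D_4 = 13.0536
D_5 = 15.8602
Terminal value at t=5: TV = D_6/(r−g) = 16.4645/(0.081−0.0381) = 383.7869
P₀ = 7.2779/(1+0.081)^1 + 8.8426/(1+0.081)^2 + 10.7437/(1+0.081)^3 + 13.0536/(1+0.081)^4 + 15.8602/(1+0.081)^5 + 383.7869/(1+0.081)^5 = 303.1014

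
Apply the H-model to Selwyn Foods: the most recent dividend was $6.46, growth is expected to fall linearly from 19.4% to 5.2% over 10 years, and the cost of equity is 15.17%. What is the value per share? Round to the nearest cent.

H-model: P₀ = D₀[(1+g_L) + H(g_S−g_L)]/(r−g_L), with H = 10/2 = 5.
P₀ = 6.46 × [(1+0.052) + 5×(0.194−0.052)] / (0.1517−0.052)
   = 6.46 × 1.7620 / 0.0997 = 114.1677

$114.17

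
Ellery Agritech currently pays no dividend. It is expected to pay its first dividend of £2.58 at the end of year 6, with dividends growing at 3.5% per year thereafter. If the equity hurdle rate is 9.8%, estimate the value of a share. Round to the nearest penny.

Deferred-dividend DDM. At t=5 the remaining stream is a growing perpetuity with first payment D_6 = 2.58.
V_5 = D_6/(r−g) = 2.58/(0.098−0.035) = 40.9524
P₀ = V_5/(1+r)^5 = 40.9524/(1+0.098)^5 = 25.6606

£25.66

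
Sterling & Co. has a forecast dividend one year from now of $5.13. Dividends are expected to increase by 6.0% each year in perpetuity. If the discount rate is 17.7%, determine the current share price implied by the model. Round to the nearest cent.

$43.85

Gordon growth model: P₀ = D₁/(r − g), with D₁ = 5.13 given directly.
P₀ = 5.1300 / (0.177 − 0.06) = 5.1300 / 0.117 = 43.8462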